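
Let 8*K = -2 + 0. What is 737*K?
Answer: -737/4 ≈ -184.25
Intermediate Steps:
K = -¼ (K = (-2 + 0)/8 = (⅛)*(-2) = -¼ ≈ -0.25000)
737*K = 737*(-¼) = -737/4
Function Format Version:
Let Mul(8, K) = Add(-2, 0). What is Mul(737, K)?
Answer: Rational(-737, 4) ≈ -184.25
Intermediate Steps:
K = Rational(-1, 4) (K = Mul(Rational(1, 8), Add(-2, 0)) = Mul(Rational(1, 8), -2) = Rational(-1, 4) ≈ -0.25000)
Mul(737, K) = Mul(737, Rational(-1, 4)) = Rational(-737, 4)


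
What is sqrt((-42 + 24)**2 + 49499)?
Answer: sqrt(49823) ≈ 223.21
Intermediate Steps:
sqrt((-42 + 24)**2 + 49499) = sqrt((-18)**2 + 49499) = sqrt(324 + 49499) = sqrt(49823)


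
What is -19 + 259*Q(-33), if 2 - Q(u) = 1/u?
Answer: 16726/33 ≈ 506.85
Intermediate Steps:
Q(u) = 2 - 1/u
-19 + 259*Q(-33) = -19 + 259*(2 - 1/(-33)) = -19 + 259*(2 - 1*(-1/33)) = -19 + 259*(2 + 1/33) = -19 + 259*(67/33) = -19 + 17353/33 = 16726/33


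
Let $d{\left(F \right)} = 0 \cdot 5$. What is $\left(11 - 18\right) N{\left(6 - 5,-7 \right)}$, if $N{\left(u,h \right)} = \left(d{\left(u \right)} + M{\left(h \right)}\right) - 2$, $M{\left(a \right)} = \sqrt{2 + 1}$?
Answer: $14 - 7 \sqrt{3} \approx 1.8756$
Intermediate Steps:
$M{\left(a \right)} = \sqrt{3}$
$d{\left(F \right)} = 0$
$N{\left(u,h \right)} = -2 + \sqrt{3}$ ($N{\left(u,h \right)} = \left(0 + \sqrt{3}\right) - 2 = \sqrt{3} - 2 = -2 + \sqrt{3}$)
$\left(11 - 18\right) N{\left(6 - 5,-7 \right)} = \left(11 - 18\right) \left(-2 + \sqrt{3}\right) = - 7 \left(-2 + \sqrt{3}\right) = 14 - 7 \sqrt{3}$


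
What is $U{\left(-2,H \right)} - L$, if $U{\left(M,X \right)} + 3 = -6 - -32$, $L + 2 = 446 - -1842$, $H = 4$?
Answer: $-2263$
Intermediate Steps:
$L = 2286$ ($L = -2 + \left(446 - -1842\right) = -2 + \left(446 + 1842\right) = -2 + 2288 = 2286$)
$U{\left(M,X \right)} = 23$ ($U{\left(M,X \right)} = -3 - -26 = -3 + \left(-6 + 32\right) = -3 + 26 = 23$)
$U{\left(-2,H \right)} - L = 23 - 2286 = -2263$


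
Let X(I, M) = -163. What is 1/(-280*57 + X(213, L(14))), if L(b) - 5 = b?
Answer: -1/16123 ≈ -6.2023e-5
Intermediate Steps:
L(b) = 5 + b
1/(-280*57 + X(213, L(14))) = 1/(-280*57 - 163) = 1/(-15960 - 163) = 1/(-16123) = -1/16123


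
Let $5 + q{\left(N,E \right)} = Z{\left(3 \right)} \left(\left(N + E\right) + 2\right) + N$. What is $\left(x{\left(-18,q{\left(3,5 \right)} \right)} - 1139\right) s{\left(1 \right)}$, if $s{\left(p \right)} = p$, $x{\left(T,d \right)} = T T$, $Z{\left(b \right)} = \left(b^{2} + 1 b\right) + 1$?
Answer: $-815$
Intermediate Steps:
$Z{\left(b \right)} = 1 + b + b^{2}$ ($Z{\left(b \right)} = \left(b^{2} + b\right) + 1 = \left(b + b^{2}\right) + 1 = 1 + b + b^{2}$)
$q{\left(N,E \right)} = 21 + 13 E + 14 N$ ($q{\left(N,E \right)} = -5 + \left(\left(1 + 3 + 3^{2}\right) \left(\left(N + E\right) + 2\right) + N\right) = -5 + \left(\left(1 + 3 + 9\right) \left(\left(E + N\right) + 2\right) + N\right) = -5 + \left(13 \left(2 + E + N\right) + N\right) = -5 + \left(\left(26 + 13 E + 13 N\right) + N\right) = -5 + \left(26 + 13 E + 14 N\right) = 21 + 13 E + 14 N$)
$x{\left(T,d \right)} = T^{2}$
$\left(x{\left(-18,q{\left(3,5 \right)} \right)} - 1139\right) s{\left(1 \right)} = \left(\left(-18\right)^{2} - 1139\right) 1 = \left(324 - 1139\right) 1 = \left(-815\right) 1 = -815$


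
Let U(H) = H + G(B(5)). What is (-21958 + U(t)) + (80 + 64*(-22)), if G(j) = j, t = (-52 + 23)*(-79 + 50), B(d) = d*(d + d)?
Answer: -22395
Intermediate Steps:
B(d) = 2*d² (B(d) = d*(2*d) = 2*d²)
t = 841 (t = -29*(-29) = 841)
U(H) = 50 + H (U(H) = H + 2*5² = H + 2*25 = H + 50 = 50 + H)
(-21958 + U(t)) + (80 + 64*(-22)) = (-21958 + (50 + 841)) + (80 + 64*(-22)) = (-21958 + 891) + (80 - 1408) = -21067 - 1328 = -22395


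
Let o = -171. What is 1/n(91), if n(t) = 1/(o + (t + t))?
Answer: 11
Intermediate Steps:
n(t) = 1/(-171 + 2*t) (n(t) = 1/(-171 + (t + t)) = 1/(-171 + 2*t))
1/n(91) = 1/(1/(-171 + 2*91)) = 1/(1/(-171 + 182)) = 1/(1/11) = 11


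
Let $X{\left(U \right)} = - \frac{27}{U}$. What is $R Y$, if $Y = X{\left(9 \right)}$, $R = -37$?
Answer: $111$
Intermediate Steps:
$Y = -3$ ($Y = - \frac{27}{9} = \left(-27\right) \frac{1}{9} = -3$)
$R Y = \left(-37\right) \left(-3\right) = 111$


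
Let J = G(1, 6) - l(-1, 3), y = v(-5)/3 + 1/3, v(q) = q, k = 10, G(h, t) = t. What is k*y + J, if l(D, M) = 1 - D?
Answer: -28/3 ≈ -9.3333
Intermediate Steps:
y = -4/3 (y = -5/3 + 1/3 = -4/3 ≈ -1.3333)
J = 4 (J = 6 - (1 - 1*(-1)) = 6 - (1 + 1) = 6 - 1*2 = 6 - 2 = 4)
k*y + J = 10*(-4/3) + 4 = -40/3 + 4 = -28/3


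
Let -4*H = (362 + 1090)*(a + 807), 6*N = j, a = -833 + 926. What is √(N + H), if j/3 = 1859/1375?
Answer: I*√816748310/50 ≈ 571.58*I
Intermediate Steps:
j = 507/125 (j = 3*(1859/1375) = 3*(1859*(1/1375)) = 3*(169/125) = 507/125 ≈ 4.0560)
a = 93
N = 169/250 (N = (⅙)*(507/125) = 169/250 ≈ 0.67600)
H = -326700 (H = -(362 + 1090)*(93 + 807)/4 = -363*900 = -¼*1306800 = -326700)
√(N + H) = √(169/250 - 326700) = √(-81674831/250) = I*√816748310/50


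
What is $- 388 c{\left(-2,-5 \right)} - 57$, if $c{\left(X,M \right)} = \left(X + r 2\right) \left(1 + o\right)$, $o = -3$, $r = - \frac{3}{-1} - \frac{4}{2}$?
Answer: $-57$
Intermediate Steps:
$r = 1$ ($r = \left(-3\right) \left(-1\right) - 2 = 3 - 2 = 1$)
$c{\left(X,M \right)} = -4 - 2 X$ ($c{\left(X,M \right)} = \left(X + 1 \cdot 2\right) \left(1 - 3\right) = \left(X + 2\right) \left(-2\right) = \left(2 + X\right) \left(-2\right) = -4 - 2 X$)
$- 388 c{\left(-2,-5 \right)} - 57 = - 388 \left(-4 - -4\right) - 57 = - 388 \left(-4 + 4\right) - 57 = \left(-388\right) 0 - 57 = 0 - 57 = -57$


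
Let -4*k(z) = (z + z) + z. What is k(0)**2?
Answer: 0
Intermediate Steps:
k(z) = -3*z/4 (k(z) = -((z + z) + z)/4 = -(2*z + z)/4 = -3*z/4)
k(0)**2 = (-3/4*0)**2 = 0**2 = 0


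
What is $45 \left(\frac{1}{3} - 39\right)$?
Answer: $-1740$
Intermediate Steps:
$45 \left(\frac{1}{3} - 39\right) = 45 \left(- \frac{116}{3}\right) = -1740$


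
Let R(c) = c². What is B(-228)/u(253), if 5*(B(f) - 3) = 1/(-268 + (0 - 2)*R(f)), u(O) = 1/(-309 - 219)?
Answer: -18762468/11845 ≈ -1584.0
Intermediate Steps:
u(O) = -1/528 (u(O) = 1/(-528) = -1/528)
B(f) = 3 + 1/(5*(-268 - 2*f²)) (B(f) = 3 + 1/(5*(-268 + (0 - 2)*f²)) = 3 + 1/(5*(-268 - 2*f²)))
B(-228)/u(253) = ((4019 + 30*(-228)²)/(10*(134 + (-228)²)))/(-1/528) = ((4019 + 30*51984)/(10*(134 + 51984)))*(-528) = ((⅒)*(4019 + 1559520)/52118)*(-528) = ((⅒)*(1/52118)*1563539)*(-528) = (1563539/521180)*(-528) = -18762468/11845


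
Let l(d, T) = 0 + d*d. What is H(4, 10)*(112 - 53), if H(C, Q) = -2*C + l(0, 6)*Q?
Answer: -472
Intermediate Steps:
l(d, T) = d² (l(d, T) = 0 + d² = d²)
H(C, Q) = -2*C (H(C, Q) = -2*C + 0²*Q = -2*C + 0*Q = -2*C + 0 = -2*C)
H(4, 10)*(112 - 53) = (-2*4)*(112 - 53) = -8*59 = -472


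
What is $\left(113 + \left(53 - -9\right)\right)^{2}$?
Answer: $30625$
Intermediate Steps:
$\left(113 + \left(53 - -9\right)\right)^{2} = \left(113 + \left(53 + 9\right)\right)^{2} = \left(113 + 62\right)^{2} = 175^{2} = 30625$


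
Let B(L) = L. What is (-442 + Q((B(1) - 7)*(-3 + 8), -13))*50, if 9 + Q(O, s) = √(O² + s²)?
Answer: -22550 + 50*√1069 ≈ -20915.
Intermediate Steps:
Q(O, s) = -9 + √(O² + s²)
(-442 + Q((B(1) - 7)*(-3 + 8), -13))*50 = (-442 + (-9 + √(((1 - 7)*(-3 + 8))² + (-13)²)))*50 = (-442 + (-9 + √((-6*5)² + 169)))*50 = (-442 + (-9 + √((-30)² + 169)))*50 = (-442 + (-9 + √(900 + 169)))*50 = (-442 + (-9 + √1069))*50 = (-451 + √1069)*50 = -22550 + 50*√1069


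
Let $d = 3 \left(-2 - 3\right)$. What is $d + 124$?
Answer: $109$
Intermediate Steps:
$d = -15$ ($d = 3 \left(-5\right) = -15$)
$d + 124 = -15 + 124 = 109$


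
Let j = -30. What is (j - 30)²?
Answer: 3600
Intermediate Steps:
(j - 30)² = (-30 - 30)² = (-60)² = 3600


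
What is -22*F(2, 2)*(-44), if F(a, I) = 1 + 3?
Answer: 3872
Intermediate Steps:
F(a, I) = 4
-22*F(2, 2)*(-44) = -22*4*(-44) = -88*(-44) = 3872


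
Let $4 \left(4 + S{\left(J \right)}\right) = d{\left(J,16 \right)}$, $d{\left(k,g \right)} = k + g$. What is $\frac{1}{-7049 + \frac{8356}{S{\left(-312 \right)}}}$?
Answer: $- \frac{39}{279089} \approx -0.00013974$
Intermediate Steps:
$d{\left(k,g \right)} = g + k$
$S{\left(J \right)} = \frac{J}{4}$ ($S{\left(J \right)} = -4 + \frac{16 + J}{4} = -4 + \left(4 + \frac{J}{4}\right) = \frac{J}{4}$)
$\frac{1}{-7049 + \frac{8356}{S{\left(-312 \right)}}} = \frac{1}{-7049 + \frac{8356}{\frac{1}{4} \left(-312\right)}} = \frac{1}{-7049 + \frac{8356}{-78}} = \frac{1}{-7049 + 8356 \left(- \frac{1}{78}\right)} = \frac{1}{-7049 - \frac{4178}{39}} = \frac{1}{- \frac{279089}{39}} = - \frac{39}{279089}$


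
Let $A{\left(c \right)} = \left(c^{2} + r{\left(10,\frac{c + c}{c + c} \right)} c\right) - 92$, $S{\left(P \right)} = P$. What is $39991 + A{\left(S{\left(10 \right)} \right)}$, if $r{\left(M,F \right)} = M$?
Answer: $40099$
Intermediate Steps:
$A{\left(c \right)} = -92 + c^{2} + 10 c$ ($A{\left(c \right)} = \left(c^{2} + 10 c\right) - 92 = -92 + c^{2} + 10 c$)
$39991 + A{\left(S{\left(10 \right)} \right)} = 39991 + \left(-92 + 10^{2} + 10 \cdot 10\right) = 39991 + \left(-92 + 100 + 100\right) = 39991 + 108 = 40099$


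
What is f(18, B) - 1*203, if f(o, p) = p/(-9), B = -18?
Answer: -201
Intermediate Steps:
f(o, p) = -p/9 (f(o, p) = p*(-⅑) = -p/9)
f(18, B) - 1*203 = -⅑*(-18) - 1*203 = 2 - 203 = -201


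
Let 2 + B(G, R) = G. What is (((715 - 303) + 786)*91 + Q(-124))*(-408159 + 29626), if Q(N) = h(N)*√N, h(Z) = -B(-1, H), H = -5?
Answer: -41266910594 - 2271198*I*√31 ≈ -4.1267e+10 - 1.2645e+7*I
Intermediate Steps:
B(G, R) = -2 + G
h(Z) = 3 (h(Z) = -(-2 - 1) = -1*(-3) = 3)
Q(N) = 3*√N
(((715 - 303) + 786)*91 + Q(-124))*(-408159 + 29626) = (((715 - 303) + 786)*91 + 3*√(-124))*(-408159 + 29626) = ((412 + 786)*91 + 3*(2*I*√31))*(-378533) = (1198*91 + 6*I*√31)*(-378533) = (109018 + 6*I*√31)*(-378533) = -41266910594 - 2271198*I*√31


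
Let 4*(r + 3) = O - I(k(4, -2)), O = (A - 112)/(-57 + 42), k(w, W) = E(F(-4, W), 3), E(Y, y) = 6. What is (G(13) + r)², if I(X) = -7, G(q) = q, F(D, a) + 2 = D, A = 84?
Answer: 537289/3600 ≈ 149.25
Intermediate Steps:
F(D, a) = -2 + D
k(w, W) = 6
O = 28/15 (O = (84 - 112)/(-57 + 42) = -28/(-15) = -28*(-1/15) = 28/15 ≈ 1.8667)
r = -47/60 (r = -3 + (28/15 - 1*(-7))/4 = -3 + (28/15 + 7)/4 = -3 + (¼)*(133/15) = -3 + 133/60 = -47/60 ≈ -0.78333)
(G(13) + r)² = (13 - 47/60)² = (733/60)² = 537289/3600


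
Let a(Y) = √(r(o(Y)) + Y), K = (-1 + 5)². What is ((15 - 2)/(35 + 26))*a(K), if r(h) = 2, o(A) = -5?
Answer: 39*√2/61 ≈ 0.90417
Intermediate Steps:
K = 16 (K = 4² = 16)
a(Y) = √(2 + Y)
((15 - 2)/(35 + 26))*a(K) = ((15 - 2)/(35 + 26))*√(2 + 16) = (13/61)*√18 = (13*(1/61))*(3*√2) = 13*(3*√2)/61 = 39*√2/61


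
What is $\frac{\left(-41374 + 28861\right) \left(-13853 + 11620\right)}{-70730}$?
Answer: $- \frac{2540139}{6430} \approx -395.04$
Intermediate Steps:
$\frac{\left(-41374 + 28861\right) \left(-13853 + 11620\right)}{-70730} = \left(-12513\right) \left(-2233\right) \left(- \frac{1}{70730}\right) = 27941529 \left(- \frac{1}{70730}\right) = - \frac{2540139}{6430}$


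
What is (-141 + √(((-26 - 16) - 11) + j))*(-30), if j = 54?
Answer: 4200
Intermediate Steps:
(-141 + √(((-26 - 16) - 11) + j))*(-30) = (-141 + √(((-26 - 16) - 11) + 54))*(-30) = (-141 + √((-42 - 11) + 54))*(-30) = (-141 + √(-53 + 54))*(-30) = (-141 + √1)*(-30) = (-141 + 1)*(-30) = -140*(-30) = 4200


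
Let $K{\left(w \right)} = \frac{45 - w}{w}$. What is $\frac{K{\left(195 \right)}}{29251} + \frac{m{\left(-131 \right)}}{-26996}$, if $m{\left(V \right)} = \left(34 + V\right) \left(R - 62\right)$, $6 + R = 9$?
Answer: $- \frac{2176515109}{10265579948} \approx -0.21202$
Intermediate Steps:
$R = 3$ ($R = -6 + 9 = 3$)
$m{\left(V \right)} = -2006 - 59 V$ ($m{\left(V \right)} = \left(34 + V\right) \left(3 - 62\right) = \left(34 + V\right) \left(-59\right) = -2006 - 59 V$)
$K{\left(w \right)} = \frac{45 - w}{w}$
$\frac{K{\left(195 \right)}}{29251} + \frac{m{\left(-131 \right)}}{-26996} = \frac{\frac{1}{195} \left(45 - 195\right)}{29251} + \frac{-2006 - -7729}{-26996} = \frac{45 - 195}{195} \cdot \frac{1}{29251} + \left(-2006 + 7729\right) \left(- \frac{1}{26996}\right) = \frac{1}{195} \left(-150\right) \frac{1}{29251} + 5723 \left(- \frac{1}{26996}\right) = \left(- \frac{10}{13}\right) \frac{1}{29251} - \frac{5723}{26996} = - \frac{10}{380263} - \frac{5723}{26996} = - \frac{2176515109}{10265579948}$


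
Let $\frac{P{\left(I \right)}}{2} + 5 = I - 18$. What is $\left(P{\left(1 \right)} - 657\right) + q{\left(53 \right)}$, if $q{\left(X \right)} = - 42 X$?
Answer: $-2927$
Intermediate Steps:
$P{\left(I \right)} = -46 + 2 I$ ($P{\left(I \right)} = -10 + 2 \left(I - 18\right) = -10 + 2 \left(-18 + I\right) = -10 + \left(-36 + 2 I\right) = -46 + 2 I$)
$\left(P{\left(1 \right)} - 657\right) + q{\left(53 \right)} = \left(\left(-46 + 2 \cdot 1\right) - 657\right) - 2226 = \left(\left(-46 + 2\right) - 657\right) - 2226 = \left(-44 - 657\right) - 2226 = -701 - 2226 = -2927$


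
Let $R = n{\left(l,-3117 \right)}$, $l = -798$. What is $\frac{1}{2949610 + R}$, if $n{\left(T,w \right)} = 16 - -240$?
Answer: $\frac{1}{2949866} \approx 3.39 \cdot 10^{-7}$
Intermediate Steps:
$n{\left(T,w \right)} = 256$ ($n{\left(T,w \right)} = 16 + 240 = 256$)
$R = 256$
$\frac{1}{2949610 + R} = \frac{1}{2949610 + 256} = \frac{1}{2949866}$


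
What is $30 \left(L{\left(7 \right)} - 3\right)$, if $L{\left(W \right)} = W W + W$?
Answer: $1590$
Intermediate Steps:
$L{\left(W \right)} = W + W^{2}$ ($L{\left(W \right)} = W^{2} + W = W + W^{2}$)
$30 \left(L{\left(7 \right)} - 3\right) = 30 \left(7 \left(1 + 7\right) - 3\right) = 30 \left(7 \cdot 8 - 3\right) = 30 \left(56 - 3\right) = 30 \cdot 53 = 1590$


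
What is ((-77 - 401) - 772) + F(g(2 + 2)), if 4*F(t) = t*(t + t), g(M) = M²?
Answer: -1122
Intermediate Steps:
F(t) = t²/2 (F(t) = (t*(t + t))/4 = (t*(2*t))/4 = (2*t²)/4 = t²/2)
((-77 - 401) - 772) + F(g(2 + 2)) = ((-77 - 401) - 772) + ((2 + 2)²)²/2 = (-478 - 772) + (4²)²/2 = -1250 + (½)*16² = -1250 + (½)*256 = -1250 + 128 = -1122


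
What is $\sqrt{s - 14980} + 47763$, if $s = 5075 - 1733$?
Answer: $47763 + 23 i \sqrt{22} \approx 47763.0 + 107.88 i$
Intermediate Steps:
$s = 3342$ ($s = 5075 - 1733 = 3342$)
$\sqrt{s - 14980} + 47763 = \sqrt{3342 - 14980} + 47763 = \sqrt{-11638} + 47763 = 23 i \sqrt{22} + 47763 = 47763 + 23 i \sqrt{22}$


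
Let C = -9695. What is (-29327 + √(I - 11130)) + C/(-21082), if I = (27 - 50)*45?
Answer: -618262119/21082 + I*√12165 ≈ -29327.0 + 110.3*I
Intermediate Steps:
I = -1035 (I = -23*45 = -1035)
(-29327 + √(I - 11130)) + C/(-21082) = (-29327 + √(-1035 - 11130)) - 9695/(-21082) = (-29327 + √(-12165)) - 9695*(-1/21082) = (-29327 + I*√12165) + 9695/21082 = -618262119/21082 + I*√12165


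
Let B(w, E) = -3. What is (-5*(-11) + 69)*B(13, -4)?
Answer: -372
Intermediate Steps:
(-5*(-11) + 69)*B(13, -4) = (-5*(-11) + 69)*(-3) = (55 + 69)*(-3) = 124*(-3) = -372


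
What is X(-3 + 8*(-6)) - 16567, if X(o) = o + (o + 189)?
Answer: -16480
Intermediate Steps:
X(o) = 189 + 2*o (X(o) = o + (189 + o) = 189 + 2*o)
X(-3 + 8*(-6)) - 16567 = (189 + 2*(-3 + 8*(-6))) - 16567 = (189 + 2*(-3 - 48)) - 16567 = (189 + 2*(-51)) - 16567 = (189 - 102) - 16567 = 87 - 16567 = -16480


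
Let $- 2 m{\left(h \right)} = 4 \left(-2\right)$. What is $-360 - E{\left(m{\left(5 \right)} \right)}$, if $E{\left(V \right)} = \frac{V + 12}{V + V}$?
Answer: $-362$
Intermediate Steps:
$m{\left(h \right)} = 4$ ($m{\left(h \right)} = - \frac{4 \left(-2\right)}{2} = \left(- \frac{1}{2}\right) \left(-8\right) = 4$)
$E{\left(V \right)} = \frac{12 + V}{2 V}$
$-360 - E{\left(m{\left(5 \right)} \right)} = -360 - \frac{12 + 4}{2 \cdot 4} = -360 - \frac{1}{2} \cdot \frac{1}{4} \cdot 16 = -360 - 2 = -362$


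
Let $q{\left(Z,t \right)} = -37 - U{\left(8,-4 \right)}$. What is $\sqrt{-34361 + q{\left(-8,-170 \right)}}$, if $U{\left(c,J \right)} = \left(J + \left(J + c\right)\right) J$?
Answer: $21 i \sqrt{78} \approx 185.47 i$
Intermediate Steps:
$U{\left(c,J \right)} = J \left(c + 2 J\right)$ ($U{\left(c,J \right)} = \left(c + 2 J\right) J = J \left(c + 2 J\right)$)
$q{\left(Z,t \right)} = -37$ ($q{\left(Z,t \right)} = -37 - - 4 \left(8 + 2 \left(-4\right)\right) = -37 - - 4 \left(8 - 8\right) = -37 - \left(-4\right) 0 = -37 - 0 = -37 + 0 = -37$)
$\sqrt{-34361 + q{\left(-8,-170 \right)}} = \sqrt{-34361 - 37} = \sqrt{-34398} = 21 i \sqrt{78}$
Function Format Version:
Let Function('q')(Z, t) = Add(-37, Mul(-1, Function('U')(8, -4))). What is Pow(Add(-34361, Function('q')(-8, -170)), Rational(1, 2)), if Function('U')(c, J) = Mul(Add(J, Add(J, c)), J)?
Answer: Mul(21, I, Pow(78, Rational(1, 2))) ≈ Mul(185.47, I)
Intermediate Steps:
Function('U')(c, J) = Mul(J, Add(c, Mul(2, J))) (Function('U')(c, J) = Mul(Add(c, Mul(2, J)), J) = Mul(J, Add(c, Mul(2, J))))
Function('q')(Z, t) = -37 (Function('q')(Z, t) = Add(-37, Mul(-1, Mul(-4, Add(8, Mul(2, -4))))) = Add(-37, Mul(-1, Mul(-4, Add(8, -8)))) = Add(-37, Mul(-1, Mul(-4, 0))) = Add(-37, Mul(-1, 0)) = Add(-37, 0) = -37)
Pow(Add(-34361, Function('q')(-8, -170)), Rational(1, 2)) = Pow(Add(-34361, -37), Rational(1, 2)) = Pow(-34398, Rational(1, 2)) = Mul(21, I, Pow(78, Rational(1, 2)))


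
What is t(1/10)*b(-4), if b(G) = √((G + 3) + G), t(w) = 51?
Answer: 51*I*√5 ≈ 114.04*I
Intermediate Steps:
b(G) = √(3 + 2*G) (b(G) = √((3 + G) + G) = √(3 + 2*G))
t(1/10)*b(-4) = 51*√(3 + 2*(-4)) = 51*√(3 - 8) = 51*√(-5) = 51*(I*√5) = 51*I*√5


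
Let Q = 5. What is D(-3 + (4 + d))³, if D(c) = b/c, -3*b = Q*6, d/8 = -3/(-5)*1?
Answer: -125000/24389 ≈ -5.1253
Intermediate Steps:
d = 24/5 (d = 8*(-3/(-5)*1) = 8*(-3*(-⅕)*1) = 8*((⅗)*1) = 8*(⅗) = 24/5 ≈ 4.8000)
b = -10 (b = -5*6/3 = -⅓*30 = -10)
D(c) = -10/c
D(-3 + (4 + d))³ = (-10/(-3 + (4 + 24/5)))³ = (-10/(-3 + 44/5))³ = (-10/29/5)³ = (-10*5/29)³ = (-50/29)³ = -125000/24389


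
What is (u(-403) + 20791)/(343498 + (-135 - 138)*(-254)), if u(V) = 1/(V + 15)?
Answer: 8066907/160181920 ≈ 0.050361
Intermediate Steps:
u(V) = 1/(15 + V)
(u(-403) + 20791)/(343498 + (-135 - 138)*(-254)) = (1/(15 - 403) + 20791)/(343498 + (-135 - 138)*(-254)) = (1/(-388) + 20791)/(343498 - 273*(-254)) = (-1/388 + 20791)/(343498 + 69342) = (8066907/388)/412840 = (8066907/388)*(1/412840) = 8066907/160181920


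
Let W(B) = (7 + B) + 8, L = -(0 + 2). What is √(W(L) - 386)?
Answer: I*√373 ≈ 19.313*I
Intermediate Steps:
L = -2 (L = -1*2 = -2)
W(B) = 15 + B
√(W(L) - 386) = √((15 - 2) - 386) = √(13 - 386) = √(-373) = I*√373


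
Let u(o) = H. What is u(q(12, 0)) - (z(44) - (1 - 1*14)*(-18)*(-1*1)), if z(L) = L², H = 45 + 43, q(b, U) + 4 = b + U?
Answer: -2082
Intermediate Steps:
q(b, U) = -4 + U + b (q(b, U) = -4 + (b + U) = -4 + (U + b) = -4 + U + b)
H = 88
u(o) = 88
u(q(12, 0)) - (z(44) - (1 - 1*14)*(-18)*(-1*1)) = 88 - (44² - (1 - 1*14)*(-18)*(-1*1)) = 88 - (1936 - (1 - 14)*(-18)*(-1)) = 88 - (1936 - (-13*(-18))*(-1)) = 88 - (1936 - 234*(-1)) = 88 - (1936 - 1*(-234)) = 88 - (1936 + 234) = 88 - 1*2170 = 88 - 2170 = -2082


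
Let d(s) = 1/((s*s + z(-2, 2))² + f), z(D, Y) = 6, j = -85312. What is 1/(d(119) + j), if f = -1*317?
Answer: -200703572/17122423134463 ≈ -1.1722e-5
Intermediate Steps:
f = -317
d(s) = 1/(-317 + (6 + s²)²) (d(s) = 1/((s*s + 6)² - 317) = 1/((s² + 6)² - 317) = 1/((6 + s²)² - 317) = 1/(-317 + (6 + s²)²))
1/(d(119) + j) = 1/(1/(-317 + (6 + 119²)²) - 85312) = 1/(1/(-317 + (6 + 14161)²) - 85312) = 1/(1/(-317 + 14167²) - 85312) = 1/(1/(-317 + 200703889) - 85312) = 1/(1/200703572 - 85312) = 1/(-17122423134463/200703572) = -200703572/17122423134463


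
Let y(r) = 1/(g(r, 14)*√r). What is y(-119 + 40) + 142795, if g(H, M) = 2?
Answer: 142795 - I*√79/158 ≈ 1.428e+5 - 0.056254*I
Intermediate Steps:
y(r) = 1/(2*√r)
y(-119 + 40) + 142795 = 1/(2*√(-119 + 40)) + 142795 = 1/(2*√(-79)) + 142795 = (-I*√79/79)/2 + 142795 = -I*√79/158 + 142795 = 142795 - I*√79/158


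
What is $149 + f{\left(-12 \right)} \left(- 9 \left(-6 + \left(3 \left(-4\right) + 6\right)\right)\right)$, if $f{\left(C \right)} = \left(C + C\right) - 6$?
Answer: $-3091$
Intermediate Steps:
$f{\left(C \right)} = -6 + 2 C$ ($f{\left(C \right)} = 2 C - 6 = -6 + 2 C$)
$149 + f{\left(-12 \right)} \left(- 9 \left(-6 + \left(3 \left(-4\right) + 6\right)\right)\right) = 149 + \left(-6 + 2 \left(-12\right)\right) \left(- 9 \left(-6 + \left(3 \left(-4\right) + 6\right)\right)\right) = 149 + \left(-6 - 24\right) \left(- 9 \left(-6 + \left(-12 + 6\right)\right)\right) = 149 - 30 \left(- 9 \left(-6 - 6\right)\right) = 149 - 30 \left(\left(-9\right) \left(-12\right)\right) = 149 - 3240 = -3091$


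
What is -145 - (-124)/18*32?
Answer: 679/9 ≈ 75.444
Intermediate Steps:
-145 - (-124)/18*32 = -145 - 1*(-62/9)*32 = -145 + (62/9)*32 = -145 + 1984/9 = 679/9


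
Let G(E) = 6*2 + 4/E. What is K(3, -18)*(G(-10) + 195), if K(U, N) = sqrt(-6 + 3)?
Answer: 1033*I*sqrt(3)/5 ≈ 357.84*I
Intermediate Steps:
K(U, N) = I*sqrt(3) (K(U, N) = sqrt(-3) = I*sqrt(3))
G(E) = 12 + 4/E
K(3, -18)*(G(-10) + 195) = (I*sqrt(3))*((12 + 4/(-10)) + 195) = (I*sqrt(3))*((12 + 4*(-1/10)) + 195) = (I*sqrt(3))*((12 - 2/5) + 195) = (I*sqrt(3))*(58/5 + 195) = (I*sqrt(3))*(1033/5) = 1033*I*sqrt(3)/5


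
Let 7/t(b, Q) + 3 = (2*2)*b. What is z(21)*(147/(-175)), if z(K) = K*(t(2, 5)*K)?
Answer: -64827/125 ≈ -518.62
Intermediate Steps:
t(b, Q) = 7/(-3 + 4*b) (t(b, Q) = 7/(-3 + (2*2)*b) = 7/(-3 + 4*b))
z(K) = 7*K**2/5 (z(K) = K*((7/(-3 + 4*2))*K) = K*((7/(-3 + 8))*K) = K*((7/5)*K) = K*((7*(1/5))*K) = K*(7*K/5) = 7*K**2/5)
z(21)*(147/(-175)) = ((7/5)*21**2)*(147/(-175)) = ((7/5)*441)*(147*(-1/175)) = (3087/5)*(-21/25) = -64827/125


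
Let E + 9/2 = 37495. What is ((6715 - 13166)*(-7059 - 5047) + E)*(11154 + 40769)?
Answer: 8113830308339/2 ≈ 4.0569e+12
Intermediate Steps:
E = 74981/2 (E = -9/2 + 37495 = 74981/2 ≈ 37491.)
((6715 - 13166)*(-7059 - 5047) + E)*(11154 + 40769) = ((6715 - 13166)*(-7059 - 5047) + 74981/2)*(11154 + 40769) = (-6451*(-12106) + 74981/2)*51923 = (78095806 + 74981/2)*51923 = (156266593/2)*51923 = 8113830308339/2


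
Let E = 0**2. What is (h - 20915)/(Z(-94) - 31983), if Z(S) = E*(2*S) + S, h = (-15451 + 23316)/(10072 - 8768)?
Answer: 27265295/41828408 ≈ 0.65184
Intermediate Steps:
h = 7865/1304 ≈ 6.0314
E = 0
Z(S) = S (Z(S) = 0*(2*S) + S = 0 + S = S)
(h - 20915)/(Z(-94) - 31983) = (7865/1304 - 20915)/(-94 - 31983) = -27265295/1304/(-32077) = -27265295/1304*(-1/32077) = 27265295/41828408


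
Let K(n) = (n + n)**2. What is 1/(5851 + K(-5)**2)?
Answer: 1/15851 ≈ 6.3088e-5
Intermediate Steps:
K(n) = 4*n**2 (K(n) = (2*n)**2 = 4*n**2)
1/(5851 + K(-5)**2) = 1/(5851 + (4*(-5)**2)**2) = 1/(5851 + (4*25)**2) = 1/(5851 + 100**2) = 1/(5851 + 10000) = 1/15851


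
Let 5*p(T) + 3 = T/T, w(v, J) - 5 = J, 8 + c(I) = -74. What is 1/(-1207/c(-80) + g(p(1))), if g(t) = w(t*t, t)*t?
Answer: 2050/26403 ≈ 0.077643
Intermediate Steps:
c(I) = -82 (c(I) = -8 - 74 = -82)
w(v, J) = 5 + J
p(T) = -⅖ (p(T) = -⅗ + (T/T)/5 = -⅗ + (⅕)*1 = -⅗ + ⅕ = -⅖)
g(t) = t*(5 + t) (g(t) = (5 + t)*t = t*(5 + t))
1/(-1207/c(-80) + g(p(1))) = 1/(-1207/(-82) - 2*(5 - ⅖)/5) = 1/(-1207*(-1/82) - ⅖*23/5) = 1/(1207/82 - 46/25) = 1/(26403/2050) = 2050/26403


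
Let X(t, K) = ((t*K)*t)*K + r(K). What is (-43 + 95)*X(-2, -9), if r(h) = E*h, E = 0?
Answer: 16848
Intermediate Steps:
r(h) = 0 (r(h) = 0*h = 0)
X(t, K) = K²*t² (X(t, K) = ((t*K)*t)*K + 0 = ((K*t)*t)*K + 0 = (K*t²)*K + 0 = K²*t² + 0 = K²*t²)
(-43 + 95)*X(-2, -9) = (-43 + 95)*((-9)²*(-2)²) = 52*(81*4) = 52*324 = 16848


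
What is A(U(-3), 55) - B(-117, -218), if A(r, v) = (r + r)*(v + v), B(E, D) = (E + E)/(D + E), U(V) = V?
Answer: -221334/335 ≈ -660.70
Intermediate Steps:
B(E, D) = 2*E/(D + E) (B(E, D) = (2*E)/(D + E) = 2*E/(D + E))
A(r, v) = 4*r*v (A(r, v) = (2*r)*(2*v) = 4*r*v)
A(U(-3), 55) - B(-117, -218) = 4*(-3)*55 - 2*(-117)/(-218 - 117) = -660 - 2*(-117)/(-335) = -660 - 2*(-117)*(-1)/335 = -660 - 1*234/335 = -660 - 234/335 = -221334/335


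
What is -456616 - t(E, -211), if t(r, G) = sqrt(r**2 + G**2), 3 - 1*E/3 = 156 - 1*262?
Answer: -456616 - 5*sqrt(6058) ≈ -4.5701e+5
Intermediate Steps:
E = 327 (E = 9 - 3*(156 - 1*262) = 9 - 3*(156 - 262) = 9 - 3*(-106) = 9 + 318 = 327)
t(r, G) = sqrt(G**2 + r**2)
-456616 - t(E, -211) = -456616 - sqrt((-211)**2 + 327**2) = -456616 - sqrt(44521 + 106929) = -456616 - sqrt(151450) = -456616 - 5*sqrt(6058)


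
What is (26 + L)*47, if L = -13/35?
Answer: 42159/35 ≈ 1204.5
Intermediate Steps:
L = -13/35 (L = -13*1/35 = -13/35 ≈ -0.37143)
(26 + L)*47 = (26 - 13/35)*47 = (897/35)*47 = 42159/35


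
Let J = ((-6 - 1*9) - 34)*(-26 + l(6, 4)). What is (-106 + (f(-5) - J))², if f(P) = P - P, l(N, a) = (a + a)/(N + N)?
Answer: 16337764/9 ≈ 1.8153e+6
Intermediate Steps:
l(N, a) = a/N (l(N, a) = (2*a)/((2*N)) = (2*a)*(1/(2*N)) = a/N)
f(P) = 0
J = 3724/3 (J = ((-6 - 1*9) - 34)*(-26 + 4/6) = ((-6 - 9) - 34)*(-26 + 4*(⅙)) = (-15 - 34)*(-26 + ⅔) = -49*(-76/3) = 3724/3 ≈ 1241.3)
(-106 + (f(-5) - J))² = (-106 + (0 - 1*3724/3))² = (-106 + (0 - 3724/3))² = (-106 - 3724/3)² = (-4042/3)² = 16337764/9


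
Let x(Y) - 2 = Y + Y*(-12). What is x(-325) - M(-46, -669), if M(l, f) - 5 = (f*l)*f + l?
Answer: 20591424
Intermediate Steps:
x(Y) = 2 - 11*Y (x(Y) = 2 + (Y + Y*(-12)) = 2 + (Y - 12*Y) = 2 - 11*Y)
M(l, f) = 5 + l + l*f² (M(l, f) = 5 + ((f*l)*f + l) = 5 + (l*f² + l) = 5 + (l + l*f²) = 5 + l + l*f²)
x(-325) - M(-46, -669) = (2 - 11*(-325)) - (5 - 46 - 46*(-669)²) = (2 + 3575) - (5 - 46 - 46*447561) = 3577 - (5 - 46 - 20587806) = 3577 - 1*(-20587847) = 3577 + 20587847 = 20591424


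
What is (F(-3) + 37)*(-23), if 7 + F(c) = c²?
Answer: -897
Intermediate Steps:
F(c) = -7 + c²
(F(-3) + 37)*(-23) = ((-7 + (-3)²) + 37)*(-23) = ((-7 + 9) + 37)*(-23) = (2 + 37)*(-23) = 39*(-23) = -897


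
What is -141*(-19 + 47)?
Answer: -3948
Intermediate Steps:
-141*(-19 + 47) = -141*28 = -3948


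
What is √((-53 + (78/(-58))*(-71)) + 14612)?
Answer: 6*√342345/29 ≈ 121.06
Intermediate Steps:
√((-53 + (78/(-58))*(-71)) + 14612) = √((-53 + (78*(-1/58))*(-71)) + 14612) = √((-53 - 39/29*(-71)) + 14612) = √((-53 + 2769/29) + 14612) = √(1232/29 + 14612) = √(424980/29) = 6*√342345/29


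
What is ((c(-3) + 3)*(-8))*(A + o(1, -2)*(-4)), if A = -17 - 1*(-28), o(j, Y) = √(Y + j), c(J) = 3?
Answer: -528 + 192*I ≈ -528.0 + 192.0*I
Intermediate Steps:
A = 11 (A = -17 + 28 = 11)
((c(-3) + 3)*(-8))*(A + o(1, -2)*(-4)) = ((3 + 3)*(-8))*(11 + √(-2 + 1)*(-4)) = (6*(-8))*(11 + √(-1)*(-4)) = -48*(11 + I*(-4)) = -48*(11 - 4*I) = -528 + 192*I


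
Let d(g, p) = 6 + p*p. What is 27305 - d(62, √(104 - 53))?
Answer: 27248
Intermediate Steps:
d(g, p) = 6 + p²
27305 - d(62, √(104 - 53)) = 27305 - (6 + (√(104 - 53))²) = 27305 - (6 + (√51)²) = 27305 - (6 + 51) = 27305 - 1*57 = 27305 - 57 = 27248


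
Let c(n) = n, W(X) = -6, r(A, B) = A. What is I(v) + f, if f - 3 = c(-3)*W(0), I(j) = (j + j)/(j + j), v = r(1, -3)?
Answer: 22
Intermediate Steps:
v = 1
I(j) = 1 (I(j) = (2*j)/((2*j)) = (2*j)*(1/(2*j)) = 1)
f = 21 (f = 3 - 3*(-6) = 3 + 18 = 21)
I(v) + f = 1 + 21 = 22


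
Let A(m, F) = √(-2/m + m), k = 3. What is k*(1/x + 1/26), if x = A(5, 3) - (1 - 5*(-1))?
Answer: -1869/4082 - 3*√115/157 ≈ -0.66278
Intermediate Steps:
A(m, F) = √(m - 2/m)
x = -6 + √115/5 (x = √(5 - 2/5) - (1 - 5*(-1)) = √(5 - 2*⅕) - (1 + 5) = √(5 - ⅖) - 1*6 = √(23/5) - 6 = √115/5 - 6 = -6 + √115/5 ≈ -3.8552)
k*(1/x + 1/26) = 3*(1/(-6 + √115/5) + 1/26) = 3*(1/26 + 1/(-6 + √115/5)) = 3/26 + 3/(-6 + √115/5)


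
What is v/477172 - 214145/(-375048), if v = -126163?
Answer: 13716704279/44740601064 ≈ 0.30658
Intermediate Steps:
v/477172 - 214145/(-375048) = -126163/477172 - 214145/(-375048) = -126163*1/477172 - 214145*(-1/375048) = -126163/477172 + 214145/375048 = 13716704279/44740601064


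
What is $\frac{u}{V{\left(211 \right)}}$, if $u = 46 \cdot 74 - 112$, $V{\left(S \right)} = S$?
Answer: $\frac{3292}{211} \approx 15.602$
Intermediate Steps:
$u = 3292$ ($u = 3404 - 112 = 3292$)
$\frac{u}{V{\left(211 \right)}} = \frac{3292}{211}$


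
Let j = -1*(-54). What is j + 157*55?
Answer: 8689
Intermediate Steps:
j = 54
j + 157*55 = 54 + 157*55 = 54 + 8635 = 8689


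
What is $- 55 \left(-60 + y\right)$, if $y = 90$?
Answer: $-1650$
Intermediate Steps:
$- 55 \left(-60 + y\right) = - 55 \left(-60 + 90\right) = \left(-55\right) 30 = -1650$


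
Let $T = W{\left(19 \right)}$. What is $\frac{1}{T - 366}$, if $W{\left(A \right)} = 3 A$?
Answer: $- \frac{1}{309} \approx -0.0032362$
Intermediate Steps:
$T = 57$ ($T = 3 \cdot 19 = 57$)
$\frac{1}{T - 366} = \frac{1}{57 - 366} = \frac{1}{-309} = - \frac{1}{309}$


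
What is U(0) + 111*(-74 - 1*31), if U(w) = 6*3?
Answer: -11637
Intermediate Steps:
U(w) = 18
U(0) + 111*(-74 - 1*31) = 18 + 111*(-74 - 1*31) = 18 + 111*(-74 - 31) = 18 + 111*(-105) = 18 - 11655 = -11637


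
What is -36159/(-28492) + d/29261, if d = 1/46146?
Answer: 1436020766569/1131533052828 ≈ 1.2691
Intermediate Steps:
d = 1/46146 ≈ 2.1670e-5
-36159/(-28492) + d/29261 = -36159/(-28492) + (1/46146)/29261 = -36159*(-1/28492) + (1/46146)*(1/29261) = 2127/1676 + 1/1350278106 = 1436020766569/1131533052828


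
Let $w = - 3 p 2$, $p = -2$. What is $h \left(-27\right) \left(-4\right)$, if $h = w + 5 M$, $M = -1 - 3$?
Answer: $-864$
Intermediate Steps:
$w = 12$ ($w = \left(-3\right) \left(-2\right) 2 = 6 \cdot 2 = 12$)
$M = -4$ ($M = -1 - 3 = -4$)
$h = -8$ ($h = 12 + 5 \left(-4\right) = 12 - 20 = -8$)
$h \left(-27\right) \left(-4\right) = \left(-8\right) \left(-27\right) \left(-4\right) = 216 \left(-4\right) = -864$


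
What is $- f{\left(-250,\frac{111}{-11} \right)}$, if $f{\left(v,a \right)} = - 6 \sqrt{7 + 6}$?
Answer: $6 \sqrt{13} \approx 21.633$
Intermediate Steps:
$f{\left(v,a \right)} = - 6 \sqrt{13}$
$- f{\left(-250,\frac{111}{-11} \right)} = - \left(-6\right) \sqrt{13} = 6 \sqrt{13}$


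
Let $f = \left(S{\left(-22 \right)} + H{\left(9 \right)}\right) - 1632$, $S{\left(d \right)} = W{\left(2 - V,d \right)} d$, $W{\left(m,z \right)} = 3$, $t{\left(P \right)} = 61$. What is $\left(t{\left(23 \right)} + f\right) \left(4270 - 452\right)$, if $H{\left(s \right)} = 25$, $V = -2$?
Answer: $-6154616$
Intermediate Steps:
$S{\left(d \right)} = 3 d$
$f = -1673$ ($f = \left(3 \left(-22\right) + 25\right) - 1632 = \left(-66 + 25\right) - 1632 = -41 - 1632 = -1673$)
$\left(t{\left(23 \right)} + f\right) \left(4270 - 452\right) = \left(61 - 1673\right) \left(4270 - 452\right) = \left(-1612\right) 3818 = -6154616$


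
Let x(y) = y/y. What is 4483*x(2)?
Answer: 4483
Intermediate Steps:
x(y) = 1
4483*x(2) = 4483*1 = 4483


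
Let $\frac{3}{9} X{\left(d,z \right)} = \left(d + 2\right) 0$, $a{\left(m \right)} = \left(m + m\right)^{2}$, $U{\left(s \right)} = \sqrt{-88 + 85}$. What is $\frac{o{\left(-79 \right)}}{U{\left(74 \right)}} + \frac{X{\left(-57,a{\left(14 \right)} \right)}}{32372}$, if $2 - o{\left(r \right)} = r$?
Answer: $- 27 i \sqrt{3} \approx - 46.765 i$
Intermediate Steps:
$o{\left(r \right)} = 2 - r$
$U{\left(s \right)} = i \sqrt{3}$ ($U{\left(s \right)} = \sqrt{-3} = i \sqrt{3}$)
$a{\left(m \right)} = 4 m^{2}$ ($a{\left(m \right)} = \left(2 m\right)^{2} = 4 m^{2}$)
$X{\left(d,z \right)} = 0$ ($X{\left(d,z \right)} = 3 \left(d + 2\right) 0 = 3 \left(2 + d\right) 0 = 3 \cdot 0 = 0$)
$\frac{o{\left(-79 \right)}}{U{\left(74 \right)}} + \frac{X{\left(-57,a{\left(14 \right)} \right)}}{32372} = \frac{2 - -79}{i \sqrt{3}} + \frac{0}{32372} = \left(2 + 79\right) \left(- \frac{i \sqrt{3}}{3}\right) + 0 \cdot \frac{1}{32372} = 81 \left(- \frac{i \sqrt{3}}{3}\right) + 0 = - 27 i \sqrt{3} + 0 = - 27 i \sqrt{3}$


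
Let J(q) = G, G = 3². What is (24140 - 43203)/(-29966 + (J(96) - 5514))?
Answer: 19063/35471 ≈ 0.53743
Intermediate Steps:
G = 9
J(q) = 9
(24140 - 43203)/(-29966 + (J(96) - 5514)) = (24140 - 43203)/(-29966 + (9 - 5514)) = -19063/(-29966 - 5505) = -19063/(-35471) = -19063*(-1/35471) = 19063/35471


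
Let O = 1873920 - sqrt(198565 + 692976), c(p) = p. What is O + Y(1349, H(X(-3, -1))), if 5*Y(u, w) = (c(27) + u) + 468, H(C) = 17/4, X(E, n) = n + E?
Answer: 9371444/5 - sqrt(891541) ≈ 1.8733e+6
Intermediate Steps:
X(E, n) = E + n
H(C) = 17/4 (H(C) = 17*(1/4) = 17/4)
Y(u, w) = 99 + u/5 (Y(u, w) = ((27 + u) + 468)/5 = (495 + u)/5 = 99 + u/5)
O = 1873920 - sqrt(891541) ≈ 1.8730e+6
O + Y(1349, H(X(-3, -1))) = (1873920 - sqrt(891541)) + (99 + (1/5)*1349) = (1873920 - sqrt(891541)) + (99 + 1349/5) = (1873920 - sqrt(891541)) + 1844/5 = 9371444/5 - sqrt(891541)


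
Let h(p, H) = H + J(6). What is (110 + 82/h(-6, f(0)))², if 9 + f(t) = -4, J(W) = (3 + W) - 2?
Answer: 83521/9 ≈ 9280.1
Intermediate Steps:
J(W) = 1 + W
f(t) = -13 (f(t) = -9 - 4 = -13)
h(p, H) = 7 + H (h(p, H) = H + (1 + 6) = H + 7 = 7 + H)
(110 + 82/h(-6, f(0)))² = (110 + 82/(7 - 13))² = (110 + 82/(-6))² = (110 + 82*(-⅙))² = (110 - 41/3)² = (289/3)² = 83521/9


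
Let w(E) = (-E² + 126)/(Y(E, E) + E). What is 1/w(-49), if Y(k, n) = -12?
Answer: 61/2275 ≈ 0.026813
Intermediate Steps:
w(E) = (126 - E²)/(-12 + E) (w(E) = (-E² + 126)/(-12 + E) = (126 - E²)/(-12 + E))
1/w(-49) = 1/((126 - 1*(-49)²)/(-12 - 49)) = 1/((126 - 1*2401)/(-61)) = 1/(-(126 - 2401)/61) = 1/(-1/61*(-2275)) = 1/(2275/61) = 61/2275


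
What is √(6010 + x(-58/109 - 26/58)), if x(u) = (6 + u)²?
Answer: √60303206899/3161 ≈ 77.687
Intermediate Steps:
√(6010 + x(-58/109 - 26/58)) = √(6010 + (6 + (-58/109 - 26/58))²) = √(6010 + (6 + (-58*1/109 - 26*1/58))²) = √(6010 + (6 + (-58/109 - 13/29))²) = √(6010 + (6 - 3099/3161)²) = √(6010 + (15867/3161)²) = √(6010 + 251761689/9991921) = √(60303206899/9991921) = √60303206899/3161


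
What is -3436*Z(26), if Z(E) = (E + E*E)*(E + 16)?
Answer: -101307024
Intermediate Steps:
Z(E) = (16 + E)*(E + E²) (Z(E) = (E + E²)*(16 + E) = (16 + E)*(E + E²))
-3436*Z(26) = -89336*(16 + 26² + 17*26) = -89336*(16 + 676 + 442) = -89336*1134 = -3436*29484 = -101307024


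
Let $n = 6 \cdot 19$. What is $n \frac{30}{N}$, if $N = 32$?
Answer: $\frac{855}{8} \approx 106.88$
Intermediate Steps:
$n = 114$
$n \frac{30}{N} = 114 \cdot \frac{30}{32} = 114 \cdot 30 \cdot \frac{1}{32} = 114 \cdot \frac{15}{16} = \frac{855}{8}$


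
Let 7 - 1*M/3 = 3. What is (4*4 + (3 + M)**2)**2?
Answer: 58081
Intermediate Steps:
M = 12 (M = 21 - 3*3 = 21 - 9 = 12)
(4*4 + (3 + M)**2)**2 = (4*4 + (3 + 12)**2)**2 = (16 + 15**2)**2 = (16 + 225)**2 = 241**2 = 58081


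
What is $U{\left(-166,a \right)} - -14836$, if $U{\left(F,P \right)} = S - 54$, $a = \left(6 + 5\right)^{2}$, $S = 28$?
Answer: $14810$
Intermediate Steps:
$a = 121$ ($a = 11^{2} = 121$)
$U{\left(F,P \right)} = -26$ ($U{\left(F,P \right)} = 28 - 54 = -26$)
$U{\left(-166,a \right)} - -14836 = -26 - -14836 = -26 + 14836 = 14810$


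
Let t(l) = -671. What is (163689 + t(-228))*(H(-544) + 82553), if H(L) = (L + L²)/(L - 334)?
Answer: 5883820248278/439 ≈ 1.3403e+10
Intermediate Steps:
H(L) = (L + L²)/(-334 + L)
(163689 + t(-228))*(H(-544) + 82553) = (163689 - 671)*(-544*(1 - 544)/(-334 - 544) + 82553) = 163018*(-544*(-543)/(-878) + 82553) = 163018*(-544*(-1/878)*(-543) + 82553) = 163018*(-147696/439 + 82553) = 163018*(36093071/439) = 5883820248278/439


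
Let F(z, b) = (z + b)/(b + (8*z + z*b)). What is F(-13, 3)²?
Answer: 1/196 ≈ 0.0051020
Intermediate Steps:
F(z, b) = (b + z)/(b + 8*z + b*z) (F(z, b) = (b + z)/(b + (8*z + b*z)) = (b + z)/(b + 8*z + b*z))
F(-13, 3)² = ((3 - 13)/(3 + 8*(-13) + 3*(-13)))² = (-10/(3 - 104 - 39))² = (-10/(-140))² = (-1/140*(-10))² = (1/14)² = 1/196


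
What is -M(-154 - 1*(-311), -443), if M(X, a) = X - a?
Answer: -600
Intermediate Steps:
-M(-154 - 1*(-311), -443) = -((-154 - 1*(-311)) - 1*(-443)) = -((-154 + 311) + 443) = -(157 + 443) = -1*600 = -600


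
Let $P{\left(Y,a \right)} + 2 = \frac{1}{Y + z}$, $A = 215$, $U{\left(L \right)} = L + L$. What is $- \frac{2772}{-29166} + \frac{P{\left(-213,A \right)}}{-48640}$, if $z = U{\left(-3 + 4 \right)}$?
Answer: $\frac{4743580683}{49888637440} \approx 0.095083$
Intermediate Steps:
$U{\left(L \right)} = 2 L$
$z = 2$ ($z = 2 \left(-3 + 4\right) = 2 \cdot 1 = 2$)
$P{\left(Y,a \right)} = -2 + \frac{1}{2 + Y}$ ($P{\left(Y,a \right)} = -2 + \frac{1}{Y + 2} = -2 + \frac{1}{2 + Y}$)
$- \frac{2772}{-29166} + \frac{P{\left(-213,A \right)}}{-48640} = - \frac{2772}{-29166} + \frac{\frac{1}{2 - 213} \left(-3 - -426\right)}{-48640} = \left(-2772\right) \left(- \frac{1}{29166}\right) + \frac{-3 + 426}{-211} \left(- \frac{1}{48640}\right) = \frac{462}{4861} + \left(- \frac{1}{211}\right) 423 \left(- \frac{1}{48640}\right) = \frac{462}{4861} - - \frac{423}{10263040} = \frac{462}{4861} + \frac{423}{10263040} = \frac{4743580683}{49888637440}$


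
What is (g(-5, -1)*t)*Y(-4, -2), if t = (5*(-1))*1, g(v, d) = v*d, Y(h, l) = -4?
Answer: 100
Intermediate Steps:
g(v, d) = d*v
t = -5 (t = -5*1 = -5)
(g(-5, -1)*t)*Y(-4, -2) = (-1*(-5)*(-5))*(-4) = (5*(-5))*(-4) = -25*(-4) = 100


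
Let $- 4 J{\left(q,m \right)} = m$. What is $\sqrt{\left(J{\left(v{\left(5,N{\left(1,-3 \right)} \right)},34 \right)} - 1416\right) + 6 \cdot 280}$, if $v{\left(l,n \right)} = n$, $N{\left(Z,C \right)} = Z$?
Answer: $\frac{\sqrt{1022}}{2} \approx 15.984$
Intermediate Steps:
$J{\left(q,m \right)} = - \frac{m}{4}$
$\sqrt{\left(J{\left(v{\left(5,N{\left(1,-3 \right)} \right)},34 \right)} - 1416\right) + 6 \cdot 280} = \sqrt{\left(\left(- \frac{1}{4}\right) 34 - 1416\right) + 6 \cdot 280} = \sqrt{\left(- \frac{17}{2} - 1416\right) + 1680} = \sqrt{- \frac{2849}{2} + 1680} = \sqrt{\frac{511}{2}} = \frac{\sqrt{1022}}{2}$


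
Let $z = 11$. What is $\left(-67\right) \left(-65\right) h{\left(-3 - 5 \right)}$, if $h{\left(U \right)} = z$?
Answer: $47905$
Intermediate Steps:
$h{\left(U \right)} = 11$
$\left(-67\right) \left(-65\right) h{\left(-3 - 5 \right)} = \left(-67\right) \left(-65\right) 11 = 4355 \cdot 11 = 47905$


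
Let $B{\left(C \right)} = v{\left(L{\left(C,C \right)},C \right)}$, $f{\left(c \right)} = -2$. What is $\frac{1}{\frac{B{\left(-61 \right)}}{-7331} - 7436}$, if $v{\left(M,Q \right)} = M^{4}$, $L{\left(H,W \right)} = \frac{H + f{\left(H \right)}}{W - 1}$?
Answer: $- \frac{108325319216}{805507089443137} \approx -0.00013448$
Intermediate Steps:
$L{\left(H,W \right)} = \frac{-2 + H}{-1 + W}$ ($L{\left(H,W \right)} = \frac{H - 2}{W - 1} = \frac{-2 + H}{-1 + W}$)
$B{\left(C \right)} = \frac{\left(-2 + C\right)^{4}}{\left(-1 + C\right)^{4}}$ ($B{\left(C \right)} = \left(\frac{-2 + C}{-1 + C}\right)^{4} = \frac{\left(-2 + C\right)^{4}}{\left(-1 + C\right)^{4}}$)
$\frac{1}{\frac{B{\left(-61 \right)}}{-7331} - 7436} = \frac{1}{\frac{\frac{1}{\left(-1 - 61\right)^{4}} \left(-2 - 61\right)^{4}}{-7331} - 7436} = \frac{1}{\frac{\left(-63\right)^{4}}{14776336} \left(- \frac{1}{7331}\right) - 7436} = \frac{1}{\frac{1}{14776336} \cdot 15752961 \left(- \frac{1}{7331}\right) - 7436} = \frac{1}{\frac{15752961}{14776336} \left(- \frac{1}{7331}\right) - 7436} = \frac{1}{- \frac{15752961}{108325319216} - 7436} = \frac{1}{- \frac{805507089443137}{108325319216}} = - \frac{108325319216}{805507089443137}$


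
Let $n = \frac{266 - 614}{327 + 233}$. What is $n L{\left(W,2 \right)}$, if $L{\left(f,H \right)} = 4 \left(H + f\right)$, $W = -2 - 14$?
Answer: $\frac{174}{5} \approx 34.8$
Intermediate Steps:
$n = - \frac{87}{140}$ ($n = - \frac{348}{560} = \left(-348\right) \frac{1}{560} = - \frac{87}{140} \approx -0.62143$)
$W = -16$ ($W = -2 - 14 = -16$)
$L{\left(f,H \right)} = 4 H + 4 f$
$n L{\left(W,2 \right)} = - \frac{87 \left(4 \cdot 2 + 4 \left(-16\right)\right)}{140} = - \frac{87 \left(8 - 64\right)}{140} = \left(- \frac{87}{140}\right) \left(-56\right) = \frac{174}{5}$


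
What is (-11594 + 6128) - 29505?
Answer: -34971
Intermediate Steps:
(-11594 + 6128) - 29505 = -5466 - 29505 = -34971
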